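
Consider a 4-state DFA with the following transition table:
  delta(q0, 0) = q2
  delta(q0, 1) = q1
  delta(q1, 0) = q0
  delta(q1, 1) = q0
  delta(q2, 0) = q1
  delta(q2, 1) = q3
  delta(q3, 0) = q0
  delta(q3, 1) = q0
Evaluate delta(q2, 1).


Looking up transition function:
delta(q2, 1) in the table
Row: q2, Column: 1
Result: q3

q3


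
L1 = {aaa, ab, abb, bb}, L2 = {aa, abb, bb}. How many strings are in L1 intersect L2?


L1 = {aaa, ab, abb, bb}
L2 = {aa, abb, bb}
Checking each string in L1 against L2:
  'aaa': in L2? No
  'ab': in L2? No
  'abb': in L2? Yes
  'bb': in L2? Yes
Intersection = {abb, bb}
|L1 ∩ L2| = 2

2


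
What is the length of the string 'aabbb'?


String: 'aabbb'
Counting characters:
  'a' appears 2 time(s)
  'b' appears 3 time(s)
Total length = 2 + 3 = 5

5


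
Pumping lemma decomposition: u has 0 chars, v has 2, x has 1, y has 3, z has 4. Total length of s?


|s| = |u| + |v| + |x| + |y| + |z|
= 0 + 2 + 1 + 3 + 4
= 2 + 1 + 7
= 3 + 7
= 10

10


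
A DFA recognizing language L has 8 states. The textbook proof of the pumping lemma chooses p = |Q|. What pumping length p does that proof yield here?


Pumping lemma for regular languages (standard proof):
Take p = |Q|, the number of DFA states.
Any string of length >= |Q| passes through |Q|+1 states while reading its first |Q| symbols,
so by pigeonhole some state repeats, giving the loop that can be pumped.
Here |Q| = 8
Therefore the proof uses p = 8

8


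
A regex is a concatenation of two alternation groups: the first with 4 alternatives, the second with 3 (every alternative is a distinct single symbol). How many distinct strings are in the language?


First group: 4 alternatives
Second group: 3 alternatives
Concatenation: each choice from group 1 pairs with each from group 2
Total = 4 x 3 = 12

12


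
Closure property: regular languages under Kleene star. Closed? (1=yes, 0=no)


Regular languages are closed under:
- Union (DFA product construction)
- Intersection (DFA product construction)
- Complement (swap accept/reject states)
- Concatenation (NFA construction)
- Kleene star (NFA construction)
Kleene star is in this list
Therefore: closed

1


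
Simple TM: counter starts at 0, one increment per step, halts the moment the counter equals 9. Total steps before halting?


Counter starts at 0. Counting sequence:
  Step 1: counter = 1
  Step 2: counter = 2
  Step 3: counter = 3
  Step 4: counter = 4
  Step 5: counter = 5
  Step 6: counter = 6
  ...
  Step 9: counter = 9
Counter reached 9 -> halt
Total steps = 9

9


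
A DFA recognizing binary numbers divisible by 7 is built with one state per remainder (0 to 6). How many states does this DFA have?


Divisibility by 7 is tracked via the remainder mod 7: 0, 1, ..., 6
The construction assigns one state to each remainder
Number of remainders = 7

7


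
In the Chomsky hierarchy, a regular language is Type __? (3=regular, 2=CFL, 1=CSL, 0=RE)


Chomsky hierarchy levels:
  Type 3: Regular (DFA/NFA/regex)
  Type 2: Context-free (PDA)
  Type 1: Context-sensitive
  Type 0: Recursively enumerable (TM)
'regular' corresponds to Type 3

3


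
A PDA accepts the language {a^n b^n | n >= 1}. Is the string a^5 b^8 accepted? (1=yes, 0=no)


Language requires equal numbers of a's and b's
PDA pushes for each 'a', pops for each 'b'
Number of a's = 5
Number of b's = 8
5 != 8 -> Reject

0


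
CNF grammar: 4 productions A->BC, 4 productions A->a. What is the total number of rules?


CNF allows two rule forms:
  A -> BC (binary): 4 rules
  A -> a (terminal): 4 rules
Total = 4 + 4 = 8

8


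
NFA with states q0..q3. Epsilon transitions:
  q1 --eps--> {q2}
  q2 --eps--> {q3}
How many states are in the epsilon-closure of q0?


Starting from q0
Initialize closure = {q0}
q0 has no outgoing epsilon transitions -> nothing to add
Final closure: {q0}
Size = 1

1


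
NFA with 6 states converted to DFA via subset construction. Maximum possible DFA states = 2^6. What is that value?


NFA has 6 states
Subset construction: each DFA state = subset of NFA states
Maximum subsets = 2^6
2^6 = 64

64


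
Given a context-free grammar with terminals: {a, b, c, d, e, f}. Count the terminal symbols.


Terminal symbols: a, b, c, d, e, f
Counting each: a (#1), b (#2), c (#3), d (#4), e (#5), f (#6)
Total = 6

6


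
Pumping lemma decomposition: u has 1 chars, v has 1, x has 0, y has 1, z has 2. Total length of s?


|s| = |u| + |v| + |x| + |y| + |z|
= 1 + 1 + 0 + 1 + 2
= 2 + 0 + 3
= 2 + 3
= 5

5


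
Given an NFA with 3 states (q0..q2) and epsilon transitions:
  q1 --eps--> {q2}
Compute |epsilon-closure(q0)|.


Starting from q0
Initialize closure = {q0}
q0 has no outgoing epsilon transitions -> nothing to add
Final closure: {q0}
Size = 1

1


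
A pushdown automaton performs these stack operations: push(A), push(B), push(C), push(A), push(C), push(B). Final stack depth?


Tracing stack operations:
  push(A) -> stack = [A], depth=1
  push(B) -> stack = [A,B], depth=2
  push(C) -> stack = [A,B,C], depth=3
  push(A) -> stack = [A,B,C,A], depth=4
  push(C) -> stack = [A,B,C,A,C], depth=5
  push(B) -> stack = [A,B,C,A,C,B], depth=6
Final depth = 6

6


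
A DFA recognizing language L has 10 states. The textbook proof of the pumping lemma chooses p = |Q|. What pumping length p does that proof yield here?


Pumping lemma for regular languages (standard proof):
Take p = |Q|, the number of DFA states.
Any string of length >= |Q| passes through |Q|+1 states while reading its first |Q| symbols,
so by pigeonhole some state repeats, giving the loop that can be pumped.
Here |Q| = 10
Therefore the proof uses p = 10

10


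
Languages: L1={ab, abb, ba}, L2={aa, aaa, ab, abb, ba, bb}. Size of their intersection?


L1 = {ab, abb, ba}
L2 = {aa, aaa, ab, abb, ba, bb}
Checking each string in L1 against L2:
  'ab': in L2? Yes
  'abb': in L2? Yes
  'ba': in L2? Yes
Intersection = {ab, abb, ba}
|L1 ∩ L2| = 3

3


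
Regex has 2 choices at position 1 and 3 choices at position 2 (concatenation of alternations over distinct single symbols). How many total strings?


First group: 2 alternatives
Second group: 3 alternatives
Concatenation: each choice from group 1 pairs with each from group 2
Total = 2 x 3 = 6

6


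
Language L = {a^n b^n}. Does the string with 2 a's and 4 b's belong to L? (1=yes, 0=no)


Language requires equal numbers of a's and b's
PDA pushes for each 'a', pops for each 'b'
Number of a's = 2
Number of b's = 4
2 != 4 -> Reject

0


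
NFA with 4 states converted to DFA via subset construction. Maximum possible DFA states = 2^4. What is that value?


NFA has 4 states
Subset construction: each DFA state = subset of NFA states
Maximum subsets = 2^4
2^4 = 16

16


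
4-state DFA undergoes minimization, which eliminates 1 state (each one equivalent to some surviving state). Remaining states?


Original DFA: 4 states
Redundant states removed: 1
Minimized states = original - removed
= 4 - 1
= 3

3


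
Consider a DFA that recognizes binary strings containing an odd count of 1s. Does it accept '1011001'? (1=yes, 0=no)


DFA has 2 states: q_even (start, accept=no) and q_odd
Processing string '1011001' character by character:
  Position 0: read '1', 1-count=1 -> q_odd
  Position 1: read '0', 1-count=1 -> q_odd (no change)
  Position 2: read '1', 1-count=2 -> q_even
  Position 3: read '1', 1-count=3 -> q_odd
  Position 4: read '0', 1-count=3 -> q_odd (no change)
  Position 5: read '0', 1-count=3 -> q_odd (no change)
  Position 6: read '1', 1-count=4 -> q_even
Final state: q_even, total 1s = 4 (even); the DFA requires an odd count -> reject

0


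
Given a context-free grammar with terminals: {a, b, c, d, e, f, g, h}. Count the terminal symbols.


Terminal symbols: a, b, c, d, e, f, g, h
Counting each: a (#1), b (#2), c (#3), d (#4), e (#5), f (#6), g (#7), h (#8)
Total = 8

8


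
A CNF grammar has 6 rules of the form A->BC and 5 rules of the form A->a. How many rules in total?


CNF allows two rule forms:
  A -> BC (binary): 6 rules
  A -> a (terminal): 5 rules
Total = 6 + 5 = 11

11


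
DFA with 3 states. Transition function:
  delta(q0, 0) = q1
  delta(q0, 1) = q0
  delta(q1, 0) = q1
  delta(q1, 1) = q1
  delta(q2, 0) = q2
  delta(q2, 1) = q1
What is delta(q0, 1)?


Looking up transition function:
delta(q0, 1) in the table
Row: q0, Column: 1
Result: q0

q0


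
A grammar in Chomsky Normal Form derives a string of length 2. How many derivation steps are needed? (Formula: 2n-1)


Chomsky Normal Form derivation:
String length n = 2
Each step either:
  - Splits a nonterminal into two (n-1 such steps)
  - Converts a nonterminal to terminal (n such steps)
Total = (n-1) + n = 2n - 1
= 2(2) - 1
= 4 - 1
= 3

3


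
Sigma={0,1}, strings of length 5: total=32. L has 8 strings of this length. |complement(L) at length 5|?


Alphabet: {0,1}
String length: 5
Total strings of length 5 = 2^5 = 32
Strings in L = 8
Complement = total - |L|
= 32 - 8
= 24

24


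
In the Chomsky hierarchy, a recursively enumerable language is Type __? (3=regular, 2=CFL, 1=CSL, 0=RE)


Chomsky hierarchy levels:
  Type 3: Regular (DFA/NFA/regex)
  Type 2: Context-free (PDA)
  Type 1: Context-sensitive
  Type 0: Recursively enumerable (TM)
'recursively enumerable' corresponds to Type 0

0


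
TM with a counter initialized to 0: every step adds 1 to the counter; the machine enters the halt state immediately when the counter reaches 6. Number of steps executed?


Counter starts at 0. Counting sequence:
  Step 1: counter = 1
  Step 2: counter = 2
  Step 3: counter = 3
  Step 4: counter = 4
  Step 5: counter = 5
  Step 6: counter = 6
Counter reached 6 -> halt
Total steps = 6

6


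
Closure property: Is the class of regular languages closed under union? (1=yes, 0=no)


Regular languages are closed under all standard operations:
- Union: Yes (product construction)
- Intersection: Yes (product construction)
- Complement: Yes (swap accept/reject)
- Concatenation: Yes (NFA construction)
Operation: union -> Closed

1


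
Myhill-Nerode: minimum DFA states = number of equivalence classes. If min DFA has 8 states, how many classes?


Myhill-Nerode theorem:
Number of equivalence classes = number of states in minimal DFA
Minimal DFA states = 8
Therefore equivalence classes = 8

8


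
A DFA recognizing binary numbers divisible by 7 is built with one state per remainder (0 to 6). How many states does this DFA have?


Divisibility by 7 is tracked via the remainder mod 7: 0, 1, ..., 6
The construction assigns one state to each remainder
Number of remainders = 7

7


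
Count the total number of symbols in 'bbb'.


String: 'bbb'
Counting characters:
  'b' appears 3 time(s)
Total length = 0 + 3 = 3

3


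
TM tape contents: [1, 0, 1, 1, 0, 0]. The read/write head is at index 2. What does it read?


Tape: [1, 0, 1, 1, 0, 0]
Positions: 0 1 2 3 4 5
Values:    1 0 1 1 0 0
Head at position 2
tape[2] = 1

1


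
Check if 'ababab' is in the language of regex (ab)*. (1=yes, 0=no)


Pattern: (ab)*
String: 'ababab'
Pattern requires: zero or more repetitions of 'ab'
Pairs: ['ab', 'ab', 'ab']
All pairs are 'ab'? Yes
Result: 1

1


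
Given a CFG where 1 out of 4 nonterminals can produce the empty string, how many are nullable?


Nonterminals: {S, A, B, C}
A nonterminal is nullable if it can derive epsilon
Counting nullable nonterminals: 1
Total nullable = 1

1


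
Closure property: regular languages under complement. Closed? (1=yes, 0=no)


Regular languages are closed under:
- Union (DFA product construction)
- Intersection (DFA product construction)
- Complement (swap accept/reject states)
- Concatenation (NFA construction)
- Kleene star (NFA construction)
complement is in this list
Therefore: closed

1


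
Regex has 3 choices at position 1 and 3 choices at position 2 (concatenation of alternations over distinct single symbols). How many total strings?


First group: 3 alternatives
Second group: 3 alternatives
Concatenation: each choice from group 1 pairs with each from group 2
Total = 3 x 3 = 9

9


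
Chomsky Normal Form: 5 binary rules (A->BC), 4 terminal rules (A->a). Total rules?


CNF allows two rule forms:
  A -> BC (binary): 5 rules
  A -> a (terminal): 4 rules
Total = 5 + 4 = 9

9


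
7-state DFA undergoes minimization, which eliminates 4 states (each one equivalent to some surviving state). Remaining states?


Original DFA: 7 states
Redundant states removed: 4
Minimized states = original - removed
= 7 - 4
= 3

3


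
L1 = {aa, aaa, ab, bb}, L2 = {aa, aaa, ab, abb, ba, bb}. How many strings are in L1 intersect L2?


L1 = {aa, aaa, ab, bb}
L2 = {aa, aaa, ab, abb, ba, bb}
Checking each string in L1 against L2:
  'aa': in L2? Yes
  'aaa': in L2? Yes
  'ab': in L2? Yes
  'bb': in L2? Yes
Intersection = {aa, aaa, ab, bb}
|L1 ∩ L2| = 4

4


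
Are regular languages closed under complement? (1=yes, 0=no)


Regular languages are closed under:
- Union (DFA product construction)
- Intersection (DFA product construction)
- Complement (swap accept/reject states)
- Concatenation (NFA construction)
- Kleene star (NFA construction)
complement is in this list
Therefore: closed

1


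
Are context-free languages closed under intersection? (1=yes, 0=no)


CFL closure properties:
  Closed under: union, concatenation, Kleene star
  NOT closed under: intersection, complement
Operation 'intersection' is in not-closed list -> No (not closed)

0


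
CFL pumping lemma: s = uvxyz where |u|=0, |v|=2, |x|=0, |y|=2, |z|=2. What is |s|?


|s| = |u| + |v| + |x| + |y| + |z|
= 0 + 2 + 0 + 2 + 2
= 2 + 0 + 4
= 2 + 4
= 6

6


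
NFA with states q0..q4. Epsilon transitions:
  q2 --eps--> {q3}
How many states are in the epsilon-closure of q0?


Starting from q0
Initialize closure = {q0}
q0 has no outgoing epsilon transitions -> nothing to add
Final closure: {q0}
Size = 1

1


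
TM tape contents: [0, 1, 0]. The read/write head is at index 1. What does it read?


Tape: [0, 1, 0]
Positions: 0 1 2
Values:    0 1 0
Head at position 1
tape[1] = 1

1


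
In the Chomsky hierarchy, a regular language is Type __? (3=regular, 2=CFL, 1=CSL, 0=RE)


Chomsky hierarchy levels:
  Type 3: Regular (DFA/NFA/regex)
  Type 2: Context-free (PDA)
  Type 1: Context-sensitive
  Type 0: Recursively enumerable (TM)
'regular' corresponds to Type 3

3


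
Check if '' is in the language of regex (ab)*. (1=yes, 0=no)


Pattern: (ab)*
String: ''
Pattern requires: zero or more repetitions of 'ab'
Pairs: []
All pairs are 'ab'? Yes
Result: 1

1


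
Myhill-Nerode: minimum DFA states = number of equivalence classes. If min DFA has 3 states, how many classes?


Myhill-Nerode theorem:
Number of equivalence classes = number of states in minimal DFA
Minimal DFA states = 3
Therefore equivalence classes = 3

3


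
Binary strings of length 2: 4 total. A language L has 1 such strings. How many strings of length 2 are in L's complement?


Alphabet: {0,1}
String length: 2
Total strings of length 2 = 2^2 = 4
Strings in L = 1
Complement = total - |L|
= 4 - 1
= 3

3


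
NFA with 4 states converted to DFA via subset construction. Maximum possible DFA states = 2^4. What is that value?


NFA has 4 states
Subset construction: each DFA state = subset of NFA states
Maximum subsets = 2^4
2^4 = 16

16


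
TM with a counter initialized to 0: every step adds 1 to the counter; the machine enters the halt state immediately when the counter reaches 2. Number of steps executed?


Counter starts at 0. Counting sequence:
  Step 1: counter = 1
  Step 2: counter = 2
Counter reached 2 -> halt
Total steps = 2

2


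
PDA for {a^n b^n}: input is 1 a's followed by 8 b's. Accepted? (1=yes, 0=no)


Language requires equal numbers of a's and b's
PDA pushes for each 'a', pops for each 'b'
Number of a's = 1
Number of b's = 8
1 != 8 -> Reject

0


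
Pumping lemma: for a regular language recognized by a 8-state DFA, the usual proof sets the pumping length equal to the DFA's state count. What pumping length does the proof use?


Pumping lemma for regular languages (standard proof):
Take p = |Q|, the number of DFA states.
Any string of length >= |Q| passes through |Q|+1 states while reading its first |Q| symbols,
so by pigeonhole some state repeats, giving the loop that can be pumped.
Here |Q| = 8
Therefore the proof uses p = 8

8


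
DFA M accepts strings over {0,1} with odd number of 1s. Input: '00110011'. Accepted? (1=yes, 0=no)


DFA has 2 states: q_even (start, accept=no) and q_odd
Processing string '00110011' character by character:
  Position 0: read '0', 1-count=0 -> q_even (no change)
  Position 1: read '0', 1-count=0 -> q_even (no change)
  Position 2: read '1', 1-count=1 -> q_odd
  Position 3: read '1', 1-count=2 -> q_even
  Position 4: read '0', 1-count=2 -> q_even (no change)
  Position 5: read '0', 1-count=2 -> q_even (no change)
  Position 6: read '1', 1-count=3 -> q_odd
  Position 7: read '1', 1-count=4 -> q_even
Final state: q_even, total 1s = 4 (even); the DFA requires an odd count -> reject

0


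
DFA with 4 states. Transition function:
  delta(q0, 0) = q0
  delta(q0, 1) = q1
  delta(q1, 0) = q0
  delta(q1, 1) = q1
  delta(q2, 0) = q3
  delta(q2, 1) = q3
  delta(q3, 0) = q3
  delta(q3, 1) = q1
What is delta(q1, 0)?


Looking up transition function:
delta(q1, 0) in the table
Row: q1, Column: 0
Result: q0

q0


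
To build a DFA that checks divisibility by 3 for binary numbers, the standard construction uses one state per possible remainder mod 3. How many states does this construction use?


Divisibility by 3 is tracked via the remainder mod 3: 0, 1, ..., 2
The construction assigns one state to each remainder
Number of remainders = 3

3


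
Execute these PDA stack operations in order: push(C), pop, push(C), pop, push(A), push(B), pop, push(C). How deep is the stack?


Tracing stack operations:
  push(C) -> stack = [C], depth=1
  pop -> removed C, stack = [], depth=0
  push(C) -> stack = [C], depth=1
  pop -> removed C, stack = [], depth=0
  push(A) -> stack = [A], depth=1
  push(B) -> stack = [A,B], depth=2
  pop -> removed B, stack = [A], depth=1
  push(C) -> stack = [A,C], depth=2
Final depth = 2

2


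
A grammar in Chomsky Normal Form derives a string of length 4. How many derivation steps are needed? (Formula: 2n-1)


Chomsky Normal Form derivation:
String length n = 4
Each step either:
  - Splits a nonterminal into two (n-1 such steps)
  - Converts a nonterminal to terminal (n such steps)
Total = (n-1) + n = 2n - 1
= 2(4) - 1
= 8 - 1
= 7

7


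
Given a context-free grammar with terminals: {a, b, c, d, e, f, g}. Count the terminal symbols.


Terminal symbols: a, b, c, d, e, f, g
Counting each: a (#1), b (#2), c (#3), d (#4), e (#5), f (#6), g (#7)
Total = 7

7


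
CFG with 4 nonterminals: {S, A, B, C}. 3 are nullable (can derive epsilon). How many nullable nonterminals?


Nonterminals: {S, A, B, C}
A nonterminal is nullable if it can derive epsilon
Counting nullable nonterminals: 3
Total nullable = 3

3


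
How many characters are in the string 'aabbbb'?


String: 'aabbbb'
Counting characters:
  'a' appears 2 time(s)
  'b' appears 4 time(s)
Total length = 2 + 4 = 6

6


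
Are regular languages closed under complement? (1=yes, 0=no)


Regular languages are closed under all standard operations:
- Union: Yes (product construction)
- Intersection: Yes (product construction)
- Complement: Yes (swap accept/reject)
- Concatenation: Yes (NFA construction)
Operation: complement -> Closed

1


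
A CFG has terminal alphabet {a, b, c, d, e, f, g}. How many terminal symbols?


Terminal symbols: a, b, c, d, e, f, g
Counting each: a (#1), b (#2), c (#3), d (#4), e (#5), f (#6), g (#7)
Total = 7

7


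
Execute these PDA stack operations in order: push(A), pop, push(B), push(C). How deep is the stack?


Tracing stack operations:
  push(A) -> stack = [A], depth=1
  pop -> removed A, stack = [], depth=0
  push(B) -> stack = [B], depth=1
  push(C) -> stack = [B,C], depth=2
Final depth = 2

2


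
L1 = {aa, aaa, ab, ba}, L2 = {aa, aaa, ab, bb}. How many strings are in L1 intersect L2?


L1 = {aa, aaa, ab, ba}
L2 = {aa, aaa, ab, bb}
Checking each string in L1 against L2:
  'aa': in L2? Yes
  'aaa': in L2? Yes
  'ab': in L2? Yes
  'ba': in L2? No
Intersection = {aa, aaa, ab}
|L1 ∩ L2| = 3

3


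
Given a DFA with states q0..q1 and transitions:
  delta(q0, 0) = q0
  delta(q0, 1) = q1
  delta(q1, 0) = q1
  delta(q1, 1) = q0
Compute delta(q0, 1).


Looking up transition function:
delta(q0, 1) in the table
Row: q0, Column: 1
Result: q1

q1


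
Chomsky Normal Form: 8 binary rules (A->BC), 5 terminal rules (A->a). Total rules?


CNF allows two rule forms:
  A -> BC (binary): 8 rules
  A -> a (terminal): 5 rules
Total = 8 + 5 = 13

13


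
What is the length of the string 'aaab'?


String: 'aaab'
Counting characters:
  'a' appears 3 time(s)
  'b' appears 1 time(s)
Total length = 3 + 1 = 4

4


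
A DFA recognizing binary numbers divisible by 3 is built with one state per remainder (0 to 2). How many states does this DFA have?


Divisibility by 3 is tracked via the remainder mod 3: 0, 1, ..., 2
The construction assigns one state to each remainder
Number of remainders = 3

3


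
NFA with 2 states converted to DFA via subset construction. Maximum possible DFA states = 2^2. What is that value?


NFA has 2 states
Subset construction: each DFA state = subset of NFA states
Maximum subsets = 2^2
2^2 = 4

4


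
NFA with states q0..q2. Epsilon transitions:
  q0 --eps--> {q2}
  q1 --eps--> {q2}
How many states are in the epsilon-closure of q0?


Starting from q0
Initialize closure = {q0}
Follow epsilon from q0 -> add q2
Final closure: {q0, q2}
Size = 2

2


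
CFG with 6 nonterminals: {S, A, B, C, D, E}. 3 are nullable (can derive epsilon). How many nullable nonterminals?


Nonterminals: {S, A, B, C, D, E}
A nonterminal is nullable if it can derive epsilon
Counting nullable nonterminals: 3
Total nullable = 3

3


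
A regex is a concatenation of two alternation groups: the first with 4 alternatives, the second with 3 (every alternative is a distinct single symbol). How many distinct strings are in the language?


First group: 4 alternatives
Second group: 3 alternatives
Concatenation: each choice from group 1 pairs with each from group 2
Total = 4 x 3 = 12

12


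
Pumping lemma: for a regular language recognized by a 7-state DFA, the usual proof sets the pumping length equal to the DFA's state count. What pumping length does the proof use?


Pumping lemma for regular languages (standard proof):
Take p = |Q|, the number of DFA states.
Any string of length >= |Q| passes through |Q|+1 states while reading its first |Q| symbols,
so by pigeonhole some state repeats, giving the loop that can be pumped.
Here |Q| = 7
Therefore the proof uses p = 7

7


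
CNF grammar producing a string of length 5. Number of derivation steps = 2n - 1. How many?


Chomsky Normal Form derivation:
String length n = 5
Each step either:
  - Splits a nonterminal into two (n-1 such steps)
  - Converts a nonterminal to terminal (n such steps)
Total = (n-1) + n = 2n - 1
= 2(5) - 1
= 10 - 1
= 9

9


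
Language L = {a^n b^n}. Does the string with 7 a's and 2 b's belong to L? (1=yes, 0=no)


Language requires equal numbers of a's and b's
PDA pushes for each 'a', pops for each 'b'
Number of a's = 7
Number of b's = 2
7 != 2 -> Reject

0


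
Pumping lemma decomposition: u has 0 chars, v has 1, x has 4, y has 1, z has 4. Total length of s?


|s| = |u| + |v| + |x| + |y| + |z|
= 0 + 1 + 4 + 1 + 4
= 1 + 4 + 5
= 5 + 5
= 10

10


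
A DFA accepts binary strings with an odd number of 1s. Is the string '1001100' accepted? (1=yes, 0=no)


DFA has 2 states: q_even (start, accept=no) and q_odd
Processing string '1001100' character by character:
  Position 0: read '1', 1-count=1 -> q_odd
  Position 1: read '0', 1-count=1 -> q_odd (no change)
  Position 2: read '0', 1-count=1 -> q_odd (no change)
  Position 3: read '1', 1-count=2 -> q_even
  Position 4: read '1', 1-count=3 -> q_odd
  Position 5: read '0', 1-count=3 -> q_odd (no change)
  Position 6: read '0', 1-count=3 -> q_odd (no change)
Final state: q_odd, total 1s = 3 (odd); the DFA requires an odd count -> accept

1


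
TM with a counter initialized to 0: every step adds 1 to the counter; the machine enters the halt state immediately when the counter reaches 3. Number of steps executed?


Counter starts at 0. Counting sequence:
  Step 1: counter = 1
  Step 2: counter = 2
  Step 3: counter = 3
Counter reached 3 -> halt
Total steps = 3

3


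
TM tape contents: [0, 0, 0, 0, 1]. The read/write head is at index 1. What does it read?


Tape: [0, 0, 0, 0, 1]
Positions: 0 1 2 3 4
Values:    0 0 0 0 1
Head at position 1
tape[1] = 0

0


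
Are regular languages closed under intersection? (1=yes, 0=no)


Regular languages are closed under:
- Union (DFA product construction)
- Intersection (DFA product construction)
- Complement (swap accept/reject states)
- Concatenation (NFA construction)
- Kleene star (NFA construction)
intersection is in this list
Therefore: closed

1


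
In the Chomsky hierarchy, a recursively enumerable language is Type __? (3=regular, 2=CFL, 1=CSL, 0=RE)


Chomsky hierarchy levels:
  Type 3: Regular (DFA/NFA/regex)
  Type 2: Context-free (PDA)
  Type 1: Context-sensitive
  Type 0: Recursively enumerable (TM)
'recursively enumerable' corresponds to Type 0

0


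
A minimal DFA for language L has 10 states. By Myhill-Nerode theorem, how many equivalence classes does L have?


Myhill-Nerode theorem:
Number of equivalence classes = number of states in minimal DFA
Minimal DFA states = 10
Therefore equivalence classes = 10

10


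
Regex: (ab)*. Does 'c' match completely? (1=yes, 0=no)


Pattern: (ab)*
String: 'c'
Pattern requires: zero or more repetitions of 'ab'
Length 1 is odd -> cannot be (ab)* -> no match
Result: 0

0


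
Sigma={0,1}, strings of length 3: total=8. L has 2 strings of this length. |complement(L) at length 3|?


Alphabet: {0,1}
String length: 3
Total strings of length 3 = 2^3 = 8
Strings in L = 2
Complement = total - |L|
= 8 - 2
= 6

6


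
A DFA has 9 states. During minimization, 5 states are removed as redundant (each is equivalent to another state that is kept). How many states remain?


Original DFA: 9 states
Redundant states removed: 5
Minimized states = original - removed
= 9 - 5
= 4

4


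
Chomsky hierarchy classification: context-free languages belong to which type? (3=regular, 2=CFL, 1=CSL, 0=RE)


Chomsky hierarchy levels:
  Type 3: Regular (DFA/NFA/regex)
  Type 2: Context-free (PDA)
  Type 1: Context-sensitive
  Type 0: Recursively enumerable (TM)
'context-free' corresponds to Type 2

2


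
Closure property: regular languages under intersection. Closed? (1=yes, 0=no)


Regular languages are closed under:
- Union (DFA product construction)
- Intersection (DFA product construction)
- Complement (swap accept/reject states)
- Concatenation (NFA construction)
- Kleene star (NFA construction)
intersection is in this list
Therefore: closed

1


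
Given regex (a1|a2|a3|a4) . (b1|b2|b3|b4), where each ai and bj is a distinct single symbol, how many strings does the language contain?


First group: 4 alternatives
Second group: 4 alternatives
Concatenation: each choice from group 1 pairs with each from group 2
Total = 4 x 4 = 16

16


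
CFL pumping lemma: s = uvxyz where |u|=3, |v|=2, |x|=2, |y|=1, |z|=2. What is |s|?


|s| = |u| + |v| + |x| + |y| + |z|
= 3 + 2 + 2 + 1 + 2
= 5 + 2 + 3
= 7 + 3
= 10

10


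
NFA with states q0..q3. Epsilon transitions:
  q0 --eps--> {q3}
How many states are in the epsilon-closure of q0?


Starting from q0
Initialize closure = {q0}
Follow epsilon from q0 -> add q3
Final closure: {q0, q3}
Size = 2

2


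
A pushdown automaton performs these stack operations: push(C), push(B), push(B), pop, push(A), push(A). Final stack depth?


Tracing stack operations:
  push(C) -> stack = [C], depth=1
  push(B) -> stack = [C,B], depth=2
  push(B) -> stack = [C,B,B], depth=3
  pop -> removed B, stack = [C,B], depth=2
  push(A) -> stack = [C,B,A], depth=3
  push(A) -> stack = [C,B,A,A], depth=4
Final depth = 4

4


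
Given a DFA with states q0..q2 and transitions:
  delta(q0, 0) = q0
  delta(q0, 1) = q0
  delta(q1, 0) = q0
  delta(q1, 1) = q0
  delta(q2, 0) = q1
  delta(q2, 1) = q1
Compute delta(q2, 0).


Looking up transition function:
delta(q2, 0) in the table
Row: q2, Column: 0
Result: q1

q1


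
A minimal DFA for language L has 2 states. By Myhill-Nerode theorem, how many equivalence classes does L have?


Myhill-Nerode theorem:
Number of equivalence classes = number of states in minimal DFA
Minimal DFA states = 2
Therefore equivalence classes = 2

2


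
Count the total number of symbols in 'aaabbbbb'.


String: 'aaabbbbb'
Counting characters:
  'a' appears 3 time(s)
  'b' appears 5 time(s)
Total length = 3 + 5 = 8

8


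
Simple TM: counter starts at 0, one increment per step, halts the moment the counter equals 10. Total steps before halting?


Counter starts at 0. Counting sequence:
  Step 1: counter = 1
  Step 2: counter = 2
  Step 3: counter = 3
  Step 4: counter = 4
  Step 5: counter = 5
  Step 6: counter = 6
  ...
  Step 10: counter = 10
Counter reached 10 -> halt
Total steps = 10

10


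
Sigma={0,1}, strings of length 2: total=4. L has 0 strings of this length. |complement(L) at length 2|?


Alphabet: {0,1}
String length: 2
Total strings of length 2 = 2^2 = 4
Strings in L = 0
Complement = total - |L|
= 4 - 0
= 4

4


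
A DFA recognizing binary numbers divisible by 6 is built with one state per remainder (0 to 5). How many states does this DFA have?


Divisibility by 6 is tracked via the remainder mod 6: 0, 1, ..., 5
The construction assigns one state to each remainder
Number of remainders = 6

6


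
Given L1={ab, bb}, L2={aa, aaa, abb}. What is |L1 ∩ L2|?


L1 = {ab, bb}
L2 = {aa, aaa, abb}
Checking each string in L1 against L2:
  'ab': in L2? No
  'bb': in L2? No
Intersection = {}
|L1 ∩ L2| = 0

0


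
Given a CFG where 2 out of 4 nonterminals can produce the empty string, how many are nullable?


Nonterminals: {S, A, B, C}
A nonterminal is nullable if it can derive epsilon
Counting nullable nonterminals: 2
Total nullable = 2

2


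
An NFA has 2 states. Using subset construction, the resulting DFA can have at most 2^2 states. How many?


NFA has 2 states
Subset construction: each DFA state = subset of NFA states
Maximum subsets = 2^2
2^2 = 4

4


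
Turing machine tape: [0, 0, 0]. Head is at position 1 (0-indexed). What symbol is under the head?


Tape: [0, 0, 0]
Positions: 0 1 2
Values:    0 0 0
Head at position 1
tape[1] = 0

0


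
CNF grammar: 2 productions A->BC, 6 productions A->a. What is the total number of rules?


CNF allows two rule forms:
  A -> BC (binary): 2 rules
  A -> a (terminal): 6 rules
Total = 2 + 6 = 8

8


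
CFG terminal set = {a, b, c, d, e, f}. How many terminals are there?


Terminal symbols: a, b, c, d, e, f
Counting each: a (#1), b (#2), c (#3), d (#4), e (#5), f (#6)
Total = 6

6


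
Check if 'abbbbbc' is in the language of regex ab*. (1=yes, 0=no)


Pattern: ab*
String: 'abbbbbc'
Pattern requires: exactly one 'a' followed by zero or more 'b's
First char is 'a' -> OK
Rest 'bbbbbc': all b's? No
Result: 0

0


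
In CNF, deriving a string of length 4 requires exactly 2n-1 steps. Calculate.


Chomsky Normal Form derivation:
String length n = 4
Each step either:
  - Splits a nonterminal into two (n-1 such steps)
  - Converts a nonterminal to terminal (n such steps)
Total = (n-1) + n = 2n - 1
= 2(4) - 1
= 8 - 1
= 7

7


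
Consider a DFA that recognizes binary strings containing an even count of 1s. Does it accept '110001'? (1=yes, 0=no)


DFA has 2 states: q_even (start, accept=yes) and q_odd
Processing string '110001' character by character:
  Position 0: read '1', 1-count=1 -> q_odd
  Position 1: read '1', 1-count=2 -> q_even
  Position 2: read '0', 1-count=2 -> q_even (no change)
  Position 3: read '0', 1-count=2 -> q_even (no change)
  Position 4: read '0', 1-count=2 -> q_even (no change)
  Position 5: read '1', 1-count=3 -> q_odd
Final state: q_odd, total 1s = 3 (odd); the DFA requires an even count -> reject

0


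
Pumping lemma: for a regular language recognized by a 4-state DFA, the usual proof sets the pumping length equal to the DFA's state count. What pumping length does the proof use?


Pumping lemma for regular languages (standard proof):
Take p = |Q|, the number of DFA states.
Any string of length >= |Q| passes through |Q|+1 states while reading its first |Q| symbols,
so by pigeonhole some state repeats, giving the loop that can be pumped.
Here |Q| = 4
Therefore the proof uses p = 4

4


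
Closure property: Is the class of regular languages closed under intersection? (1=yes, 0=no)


Regular languages are closed under all standard operations:
- Union: Yes (product construction)
- Intersection: Yes (product construction)
- Complement: Yes (swap accept/reject)
- Concatenation: Yes (NFA construction)
Operation: intersection -> Closed

1


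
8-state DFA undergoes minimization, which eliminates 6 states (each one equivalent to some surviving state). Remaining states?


Original DFA: 8 states
Redundant states removed: 6
Minimized states = original - removed
= 8 - 6
= 2

2


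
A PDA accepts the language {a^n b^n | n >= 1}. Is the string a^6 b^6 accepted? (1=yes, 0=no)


Language requires equal numbers of a's and b's
PDA pushes for each 'a', pops for each 'b'
Number of a's = 6
Number of b's = 6
6 == 6 -> Accept

1


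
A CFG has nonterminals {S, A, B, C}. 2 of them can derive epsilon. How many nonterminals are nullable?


Nonterminals: {S, A, B, C}
A nonterminal is nullable if it can derive epsilon
Counting nullable nonterminals: 2
Total nullable = 2

2


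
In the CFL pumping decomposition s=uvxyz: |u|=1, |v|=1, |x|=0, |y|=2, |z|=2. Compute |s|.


|s| = |u| + |v| + |x| + |y| + |z|
= 1 + 1 + 0 + 2 + 2
= 2 + 0 + 4
= 2 + 4
= 6

6


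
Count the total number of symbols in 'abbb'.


String: 'abbb'
Counting characters:
  'a' appears 1 time(s)
  'b' appears 3 time(s)
Total length = 1 + 3 = 4

4


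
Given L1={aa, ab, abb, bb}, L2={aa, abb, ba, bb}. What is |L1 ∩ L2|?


L1 = {aa, ab, abb, bb}
L2 = {aa, abb, ba, bb}
Checking each string in L1 against L2:
  'aa': in L2? Yes
  'ab': in L2? No
  'abb': in L2? Yes
  'bb': in L2? Yes
Intersection = {aa, abb, bb}
|L1 ∩ L2| = 3

3


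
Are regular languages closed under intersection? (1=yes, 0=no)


Regular languages are closed under:
- Union (DFA product construction)
- Intersection (DFA product construction)
- Complement (swap accept/reject states)
- Concatenation (NFA construction)
- Kleene star (NFA construction)
intersection is in this list
Therefore: closed

1


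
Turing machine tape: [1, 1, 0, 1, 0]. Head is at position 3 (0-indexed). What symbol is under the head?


Tape: [1, 1, 0, 1, 0]
Positions: 0 1 2 3 4
Values:    1 1 0 1 0
Head at position 3
tape[3] = 1

1


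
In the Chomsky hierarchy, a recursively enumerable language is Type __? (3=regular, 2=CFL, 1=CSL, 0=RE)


Chomsky hierarchy levels:
  Type 3: Regular (DFA/NFA/regex)
  Type 2: Context-free (PDA)
  Type 1: Context-sensitive
  Type 0: Recursively enumerable (TM)
'recursively enumerable' corresponds to Type 0

0


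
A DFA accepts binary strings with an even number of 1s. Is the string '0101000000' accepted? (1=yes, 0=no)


DFA has 2 states: q_even (start, accept=yes) and q_odd
Processing string '0101000000' character by character:
  Position 0: read '0', 1-count=0 -> q_even (no change)
  Position 1: read '1', 1-count=1 -> q_odd
  Position 2: read '0', 1-count=1 -> q_odd (no change)
  Position 3: read '1', 1-count=2 -> q_even
  Position 4: read '0', 1-count=2 -> q_even (no change)
  Position 5: read '0', 1-count=2 -> q_even (no change)
  Position 6: read '0', 1-count=2 -> q_even (no change)
  Position 7: read '0', 1-count=2 -> q_even (no change)
  Position 8: read '0', 1-count=2 -> q_even (no change)
  Position 9: read '0', 1-count=2 -> q_even (no change)
Final state: q_even, total 1s = 2 (even); the DFA requires an even count -> accept

1


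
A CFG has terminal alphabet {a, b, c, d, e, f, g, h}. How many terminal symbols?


Terminal symbols: a, b, c, d, e, f, g, h
Counting each: a (#1), b (#2), c (#3), d (#4), e (#5), f (#6), g (#7), h (#8)
Total = 8

8


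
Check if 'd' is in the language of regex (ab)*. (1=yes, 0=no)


Pattern: (ab)*
String: 'd'
Pattern requires: zero or more repetitions of 'ab'
Length 1 is odd -> cannot be (ab)* -> no match
Result: 0

0


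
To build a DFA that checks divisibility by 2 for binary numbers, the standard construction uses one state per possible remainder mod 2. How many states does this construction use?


Divisibility by 2 is tracked via the remainder mod 2: 0, 1, ..., 1
The construction assigns one state to each remainder
Number of remainders = 2

2


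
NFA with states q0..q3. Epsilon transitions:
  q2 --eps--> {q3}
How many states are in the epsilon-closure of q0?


Starting from q0
Initialize closure = {q0}
q0 has no outgoing epsilon transitions -> nothing to add
Final closure: {q0}
Size = 1

1


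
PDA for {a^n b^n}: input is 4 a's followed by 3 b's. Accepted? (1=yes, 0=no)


Language requires equal numbers of a's and b's
PDA pushes for each 'a', pops for each 'b'
Number of a's = 4
Number of b's = 3
4 != 3 -> Reject

0


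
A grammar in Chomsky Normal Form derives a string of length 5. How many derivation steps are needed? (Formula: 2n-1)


Chomsky Normal Form derivation:
String length n = 5
Each step either:
  - Splits a nonterminal into two (n-1 such steps)
  - Converts a nonterminal to terminal (n such steps)
Total = (n-1) + n = 2n - 1
= 2(5) - 1
= 10 - 1
= 9

9


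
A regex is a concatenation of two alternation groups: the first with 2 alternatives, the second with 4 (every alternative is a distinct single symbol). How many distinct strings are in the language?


First group: 2 alternatives
Second group: 4 alternatives
Concatenation: each choice from group 1 pairs with each from group 2
Total = 2 x 4 = 8

8


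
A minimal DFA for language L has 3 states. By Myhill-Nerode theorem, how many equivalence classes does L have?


Myhill-Nerode theorem:
Number of equivalence classes = number of states in minimal DFA
Minimal DFA states = 3
Therefore equivalence classes = 3

3


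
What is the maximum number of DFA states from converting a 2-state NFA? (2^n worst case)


NFA has 2 states
Subset construction: each DFA state = subset of NFA states
Maximum subsets = 2^2
2^2 = 4

4


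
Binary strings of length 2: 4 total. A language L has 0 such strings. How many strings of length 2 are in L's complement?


Alphabet: {0,1}
String length: 2
Total strings of length 2 = 2^2 = 4
Strings in L = 0
Complement = total - |L|
= 4 - 0
= 4

4


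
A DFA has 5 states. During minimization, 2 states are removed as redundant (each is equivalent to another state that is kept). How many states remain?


Original DFA: 5 states
Redundant states removed: 2
Minimized states = original - removed
= 5 - 2
= 3

3


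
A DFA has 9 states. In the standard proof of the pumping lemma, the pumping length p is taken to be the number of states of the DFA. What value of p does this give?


Pumping lemma for regular languages (standard proof):
Take p = |Q|, the number of DFA states.
Any string of length >= |Q| passes through |Q|+1 states while reading its first |Q| symbols,
so by pigeonhole some state repeats, giving the loop that can be pumped.
Here |Q| = 9
Therefore the proof uses p = 9

9
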